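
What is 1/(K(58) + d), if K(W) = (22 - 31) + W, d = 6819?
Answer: 1/6868 ≈ 0.00014560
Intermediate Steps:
K(W) = -9 + W
1/(K(58) + d) = 1/((-9 + 58) + 6819) = 1/(49 + 6819) = 1/6868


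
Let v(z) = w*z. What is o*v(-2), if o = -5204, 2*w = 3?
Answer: 15612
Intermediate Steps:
w = 3/2 (w = (½)*3 = 3/2 ≈ 1.5000)
v(z) = 3*z/2
o*v(-2) = -7806*(-2) = -5204*(-3) = 15612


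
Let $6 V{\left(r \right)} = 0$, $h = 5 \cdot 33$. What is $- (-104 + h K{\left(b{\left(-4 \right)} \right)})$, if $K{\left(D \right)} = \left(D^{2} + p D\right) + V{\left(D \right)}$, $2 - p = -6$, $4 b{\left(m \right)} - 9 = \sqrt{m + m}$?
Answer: $- \frac{57901}{16} - \frac{4125 i \sqrt{2}}{4} \approx -3618.8 - 1458.4 i$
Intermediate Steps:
$b{\left(m \right)} = \frac{9}{4} + \frac{\sqrt{2} \sqrt{m}}{4}$ ($b{\left(m \right)} = \frac{9}{4} + \frac{\sqrt{m + m}}{4} = \frac{9}{4} + \frac{\sqrt{2 m}}{4} = \frac{9}{4} + \frac{\sqrt{2} \sqrt{m}}{4}$)
$h = 165$
$V{\left(r \right)} = 0$ ($V{\left(r \right)} = \frac{1}{6} \cdot 0 = 0$)
$p = 8$ ($p = 2 - -6 = 2 + 6 = 8$)
$K{\left(D \right)} = D^{2} + 8 D$ ($K{\left(D \right)} = \left(D^{2} + 8 D\right) + 0 = D^{2} + 8 D$)
$- (-104 + h K{\left(b{\left(-4 \right)} \right)}) = - (-104 + 165 \left(\frac{9}{4} + \frac{\sqrt{2} \sqrt{-4}}{4}\right) \left(8 + \left(\frac{9}{4} + \frac{\sqrt{2} \sqrt{-4}}{4}\right)\right)) = - (-104 + 165 \left(\frac{9}{4} + \frac{\sqrt{2} \cdot 2 i}{4}\right) \left(8 + \left(\frac{9}{4} + \frac{\sqrt{2} \cdot 2 i}{4}\right)\right)) = - (-104 + 165 \left(\frac{9}{4} + \frac{i \sqrt{2}}{2}\right) \left(8 + \left(\frac{9}{4} + \frac{i \sqrt{2}}{2}\right)\right)) = - (-104 + 165 \left(\frac{9}{4} + \frac{i \sqrt{2}}{2}\right) \left(\frac{41}{4} + \frac{i \sqrt{2}}{2}\right)) = 104 - 165 \left(\frac{9}{4} + \frac{i \sqrt{2}}{2}\right) \left(\frac{41}{4} + \frac{i \sqrt{2}}{2}\right)$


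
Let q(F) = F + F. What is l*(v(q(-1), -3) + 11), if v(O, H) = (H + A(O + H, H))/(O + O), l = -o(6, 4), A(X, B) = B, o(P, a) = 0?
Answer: 0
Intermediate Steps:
q(F) = 2*F
l = 0 (l = -1*0 = 0)
v(O, H) = H/O (v(O, H) = (H + H)/(O + O) = (2*H)/((2*O)) = (2*H)*(1/(2*O)) = H/O)
l*(v(q(-1), -3) + 11) = 0*(-3/(2*(-1)) + 11) = 0*(-3/(-2) + 11) = 0*(-3*(-1/2) + 11) = 0*(3/2 + 11) = 0*(25/2) = 0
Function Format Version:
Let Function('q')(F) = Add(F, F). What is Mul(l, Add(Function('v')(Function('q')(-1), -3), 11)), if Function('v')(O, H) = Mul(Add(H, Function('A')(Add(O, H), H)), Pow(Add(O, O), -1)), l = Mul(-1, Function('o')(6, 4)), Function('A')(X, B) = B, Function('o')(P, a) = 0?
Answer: 0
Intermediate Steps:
Function('q')(F) = Mul(2, F)
l = 0 (l = Mul(-1, 0) = 0)
Function('v')(O, H) = Mul(H, Pow(O, -1)) (Function('v')(O, H) = Mul(Add(H, H), Pow(Add(O, O), -1)) = Mul(Mul(2, H), Pow(Mul(2, O), -1)) = Mul(Mul(2, H), Mul(Rational(1, 2), Pow(O, -1))) = Mul(H, Pow(O, -1)))
Mul(l, Add(Function('v')(Function('q')(-1), -3), 11)) = Mul(0, Add(Mul(-3, Pow(Mul(2, -1), -1)), 11)) = Mul(0, Add(Mul(-3, Pow(-2, -1)), 11)) = Mul(0, Add(Mul(-3, Rational(-1, 2)), 11)) = Mul(0, Add(Rational(3, 2), 11)) = Mul(0, Rational(25, 2)) = 0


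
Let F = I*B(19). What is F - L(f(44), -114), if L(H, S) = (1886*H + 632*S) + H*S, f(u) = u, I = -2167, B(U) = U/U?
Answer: -8087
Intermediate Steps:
B(U) = 1
F = -2167 (F = -2167*1 = -2167)
L(H, S) = 632*S + 1886*H + H*S (L(H, S) = (632*S + 1886*H) + H*S = 632*S + 1886*H + H*S)
F - L(f(44), -114) = -2167 - (632*(-114) + 1886*44 + 44*(-114)) = -2167 - (-72048 + 82984 - 5016) = -2167 - 1*5920 = -2167 - 5920 = -8087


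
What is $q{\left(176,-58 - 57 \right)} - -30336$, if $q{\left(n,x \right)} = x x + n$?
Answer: $43737$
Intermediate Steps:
$q{\left(n,x \right)} = n + x^{2}$ ($q{\left(n,x \right)} = x^{2} + n = n + x^{2}$)
$q{\left(176,-58 - 57 \right)} - -30336 = \left(176 + \left(-58 - 57\right)^{2}\right) - -30336 = \left(176 + \left(-58 - 57\right)^{2}\right) + 30336 = \left(176 + \left(-115\right)^{2}\right) + 30336 = \left(176 + 13225\right) + 30336 = 13401 + 30336 = 43737$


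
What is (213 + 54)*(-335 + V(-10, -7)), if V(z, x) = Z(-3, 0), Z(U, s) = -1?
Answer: -89712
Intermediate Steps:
V(z, x) = -1
(213 + 54)*(-335 + V(-10, -7)) = (213 + 54)*(-335 - 1) = 267*(-336) = -89712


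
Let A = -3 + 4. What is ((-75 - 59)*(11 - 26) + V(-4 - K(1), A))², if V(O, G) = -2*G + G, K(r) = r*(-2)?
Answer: 4036081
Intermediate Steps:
K(r) = -2*r
A = 1
V(O, G) = -G (V(O, G) = -2*G + G = -G)
((-75 - 59)*(11 - 26) + V(-4 - K(1), A))² = ((-75 - 59)*(11 - 26) - 1*1)² = (-134*(-15) - 1)² = (2010 - 1)² = 2009² = 4036081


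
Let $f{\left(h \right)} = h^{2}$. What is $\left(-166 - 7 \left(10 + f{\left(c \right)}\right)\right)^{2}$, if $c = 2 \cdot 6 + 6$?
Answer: $6270016$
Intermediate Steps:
$c = 18$ ($c = 12 + 6 = 18$)
$\left(-166 - 7 \left(10 + f{\left(c \right)}\right)\right)^{2} = \left(-166 - 7 \left(10 + 18^{2}\right)\right)^{2} = \left(-166 - 7 \left(10 + 324\right)\right)^{2} = \left(-166 - 2338\right)^{2} = \left(-2504\right)^{2} = 6270016$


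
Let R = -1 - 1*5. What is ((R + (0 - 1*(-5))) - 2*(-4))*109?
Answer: 763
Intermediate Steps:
R = -6 (R = -1 - 5 = -6)
((R + (0 - 1*(-5))) - 2*(-4))*109 = ((-6 + (0 - 1*(-5))) - 2*(-4))*109 = ((-6 + (0 + 5)) + 8)*109 = ((-6 + 5) + 8)*109 = (-1 + 8)*109 = 7*109 = 763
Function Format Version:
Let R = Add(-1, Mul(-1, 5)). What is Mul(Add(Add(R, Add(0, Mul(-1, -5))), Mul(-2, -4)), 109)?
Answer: 763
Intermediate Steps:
R = -6 (R = Add(-1, -5) = -6)
Mul(Add(Add(R, Add(0, Mul(-1, -5))), Mul(-2, -4)), 109) = Mul(Add(Add(-6, Add(0, Mul(-1, -5))), Mul(-2, -4)), 109) = Mul(Add(Add(-6, Add(0, 5)), 8), 109) = Mul(Add(Add(-6, 5), 8), 109) = Mul(Add(-1, 8), 109) = Mul(7, 109) = 763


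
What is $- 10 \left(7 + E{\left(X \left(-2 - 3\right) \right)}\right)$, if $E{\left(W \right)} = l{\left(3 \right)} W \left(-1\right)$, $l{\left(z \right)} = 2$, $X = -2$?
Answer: $130$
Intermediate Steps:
$E{\left(W \right)} = - 2 W$ ($E{\left(W \right)} = 2 W \left(-1\right) = - 2 W$)
$- 10 \left(7 + E{\left(X \left(-2 - 3\right) \right)}\right) = - 10 \left(7 - 2 \left(- 2 \left(-2 - 3\right)\right)\right) = - 10 \left(7 - 2 \left(\left(-2\right) \left(-5\right)\right)\right) = - 10 \left(7 - 20\right) = \left(-10\right) \left(-13\right) = 130$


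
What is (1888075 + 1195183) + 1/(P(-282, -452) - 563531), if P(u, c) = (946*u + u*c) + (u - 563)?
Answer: 2169639322471/703684 ≈ 3.0833e+6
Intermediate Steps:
P(u, c) = -563 + 947*u + c*u (P(u, c) = (946*u + c*u) + (-563 + u) = -563 + 947*u + c*u)
(1888075 + 1195183) + 1/(P(-282, -452) - 563531) = (1888075 + 1195183) + 1/((-563 + 947*(-282) - 452*(-282)) - 563531) = 3083258 + 1/((-563 - 267054 + 127464) - 563531) = 3083258 + 1/(-140153 - 563531) = 3083258 + 1/(-703684) = 3083258 - 1/703684 = 2169639322471/703684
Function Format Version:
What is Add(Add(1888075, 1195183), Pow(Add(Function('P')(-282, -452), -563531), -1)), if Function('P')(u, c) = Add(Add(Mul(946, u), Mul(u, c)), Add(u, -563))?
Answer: Rational(2169639322471, 703684) ≈ 3.0833e+6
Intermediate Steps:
Function('P')(u, c) = Add(-563, Mul(947, u), Mul(c, u)) (Function('P')(u, c) = Add(Add(Mul(946, u), Mul(c, u)), Add(-563, u)) = Add(-563, Mul(947, u), Mul(c, u)))
Add(Add(1888075, 1195183), Pow(Add(Function('P')(-282, -452), -563531), -1)) = Add(Add(1888075, 1195183), Pow(Add(Add(-563, Mul(947, -282), Mul(-452, -282)), -563531), -1)) = Add(3083258, Pow(Add(Add(-563, -267054, 127464), -563531), -1)) = Add(3083258, Pow(Add(-140153, -563531), -1)) = Add(3083258, Pow(-703684, -1)) = Add(3083258, Rational(-1, 703684)) = Rational(2169639322471, 703684)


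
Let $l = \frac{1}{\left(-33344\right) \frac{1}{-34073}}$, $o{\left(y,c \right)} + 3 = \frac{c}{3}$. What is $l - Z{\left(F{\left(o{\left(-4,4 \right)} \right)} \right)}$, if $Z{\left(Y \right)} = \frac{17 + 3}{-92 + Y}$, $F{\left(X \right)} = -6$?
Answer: $\frac{2003017}{1633856} \approx 1.2259$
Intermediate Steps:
$o{\left(y,c \right)} = -3 + \frac{c}{3}$
$l = \frac{34073}{33344}$ ($l = \frac{1}{\left(-33344\right) \left(- \frac{1}{34073}\right)} = \frac{1}{\frac{33344}{34073}} = \frac{34073}{33344} \approx 1.0219$)
$Z{\left(Y \right)} = \frac{20}{-92 + Y}$
$l - Z{\left(F{\left(o{\left(-4,4 \right)} \right)} \right)} = \frac{34073}{33344} - \frac{20}{-92 - 6} = \frac{34073}{33344} - \frac{20}{-98} = \frac{34073}{33344} - 20 \left(- \frac{1}{98}\right) = \frac{34073}{33344} - - \frac{10}{49} = \frac{34073}{33344} + \frac{10}{49} = \frac{2003017}{1633856}$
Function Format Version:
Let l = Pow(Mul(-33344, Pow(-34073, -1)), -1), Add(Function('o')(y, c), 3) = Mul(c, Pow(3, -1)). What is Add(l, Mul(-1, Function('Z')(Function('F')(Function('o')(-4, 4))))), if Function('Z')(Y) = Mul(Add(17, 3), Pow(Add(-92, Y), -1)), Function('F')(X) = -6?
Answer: Rational(2003017, 1633856) ≈ 1.2259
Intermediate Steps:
Function('o')(y, c) = Add(-3, Mul(Rational(1, 3), c)) (Function('o')(y, c) = Add(-3, Mul(c, Pow(3, -1))) = Add(-3, Mul(c, Rational(1, 3))) = Add(-3, Mul(Rational(1, 3), c)))
l = Rational(34073, 33344) (l = Pow(Mul(-33344, Rational(-1, 34073)), -1) = Pow(Rational(33344, 34073), -1) = Rational(34073, 33344) ≈ 1.0219)
Function('Z')(Y) = Mul(20, Pow(Add(-92, Y), -1))
Add(l, Mul(-1, Function('Z')(Function('F')(Function('o')(-4, 4))))) = Add(Rational(34073, 33344), Mul(-1, Mul(20, Pow(Add(-92, -6), -1)))) = Add(Rational(34073, 33344), Mul(-1, Mul(20, Pow(-98, -1)))) = Add(Rational(34073, 33344), Mul(-1, Mul(20, Rational(-1, 98)))) = Add(Rational(34073, 33344), Mul(-1, Rational(-10, 49))) = Add(Rational(34073, 33344), Rational(10, 49)) = Rational(2003017, 1633856)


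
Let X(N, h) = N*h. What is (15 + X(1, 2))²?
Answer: 289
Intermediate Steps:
(15 + X(1, 2))² = (15 + 1*2)² = (15 + 2)² = 17² = 289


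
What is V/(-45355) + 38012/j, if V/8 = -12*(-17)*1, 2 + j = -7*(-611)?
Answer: 343411492/38778525 ≈ 8.8557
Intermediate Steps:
j = 4275 (j = -2 - 7*(-611) = -2 + 4277 = 4275)
V = 1632 (V = 8*(-12*(-17)*1) = 8*(204*1) = 8*204 = 1632)
V/(-45355) + 38012/j = 1632/(-45355) + 38012/4275 = 1632*(-1/45355) + 38012*(1/4275) = -1632/45355 + 38012/4275 = 343411492/38778525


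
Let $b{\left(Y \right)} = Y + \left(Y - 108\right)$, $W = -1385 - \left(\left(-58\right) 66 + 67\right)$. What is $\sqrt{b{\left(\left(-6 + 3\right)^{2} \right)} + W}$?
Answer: $3 \sqrt{254} \approx 47.812$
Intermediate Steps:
$W = 2376$ ($W = -1385 - \left(-3828 + 67\right) = -1385 - -3761 = -1385 + 3761 = 2376$)
$b{\left(Y \right)} = -108 + 2 Y$ ($b{\left(Y \right)} = Y + \left(Y - 108\right) = Y + \left(-108 + Y\right) = -108 + 2 Y$)
$\sqrt{b{\left(\left(-6 + 3\right)^{2} \right)} + W} = \sqrt{\left(-108 + 2 \left(-6 + 3\right)^{2}\right) + 2376} = \sqrt{\left(-108 + 2 \left(-3\right)^{2}\right) + 2376} = \sqrt{\left(-108 + 2 \cdot 9\right) + 2376} = \sqrt{\left(-108 + 18\right) + 2376} = \sqrt{-90 + 2376} = \sqrt{2286} = 3 \sqrt{254}$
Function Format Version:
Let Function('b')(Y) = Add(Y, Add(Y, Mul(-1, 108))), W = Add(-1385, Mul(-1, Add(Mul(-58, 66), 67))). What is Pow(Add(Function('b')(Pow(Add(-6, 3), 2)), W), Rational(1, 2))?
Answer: Mul(3, Pow(254, Rational(1, 2))) ≈ 47.812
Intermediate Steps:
W = 2376 (W = Add(-1385, Mul(-1, Add(-3828, 67))) = Add(-1385, Mul(-1, -3761)) = Add(-1385, 3761) = 2376)
Function('b')(Y) = Add(-108, Mul(2, Y)) (Function('b')(Y) = Add(Y, Add(Y, -108)) = Add(Y, Add(-108, Y)) = Add(-108, Mul(2, Y)))
Pow(Add(Function('b')(Pow(Add(-6, 3), 2)), W), Rational(1, 2)) = Pow(Add(Add(-108, Mul(2, Pow(Add(-6, 3), 2))), 2376), Rational(1, 2)) = Pow(Add(Add(-108, Mul(2, Pow(-3, 2))), 2376), Rational(1, 2)) = Pow(Add(Add(-108, Mul(2, 9)), 2376), Rational(1, 2)) = Pow(Add(Add(-108, 18), 2376), Rational(1, 2)) = Pow(Add(-90, 2376), Rational(1, 2)) = Pow(2286, Rational(1, 2)) = Mul(3, Pow(254, Rational(1, 2)))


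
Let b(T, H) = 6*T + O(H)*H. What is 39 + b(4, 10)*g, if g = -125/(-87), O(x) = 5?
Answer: 12643/87 ≈ 145.32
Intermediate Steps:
g = 125/87 (g = -125*(-1/87) = 125/87 ≈ 1.4368)
b(T, H) = 5*H + 6*T (b(T, H) = 6*T + 5*H = 5*H + 6*T)
39 + b(4, 10)*g = 39 + (5*10 + 6*4)*(125/87) = 39 + (50 + 24)*(125/87) = 39 + 74*(125/87) = 39 + 9250/87 = 12643/87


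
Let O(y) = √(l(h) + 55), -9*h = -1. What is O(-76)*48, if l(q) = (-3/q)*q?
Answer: 96*√13 ≈ 346.13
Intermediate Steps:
h = ⅑ (h = -⅑*(-1) = ⅑ ≈ 0.11111)
l(q) = -3
O(y) = 2*√13 (O(y) = √(-3 + 55) = √52 = 2*√13)
O(-76)*48 = (2*√13)*48 = 96*√13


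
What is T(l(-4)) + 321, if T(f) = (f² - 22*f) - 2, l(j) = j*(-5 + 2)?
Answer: 199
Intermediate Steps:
l(j) = -3*j (l(j) = j*(-3) = -3*j)
T(f) = -2 + f² - 22*f
T(l(-4)) + 321 = (-2 + (-3*(-4))² - (-66)*(-4)) + 321 = (-2 + 12² - 22*12) + 321 = (-2 + 144 - 264) + 321 = -122 + 321 = 199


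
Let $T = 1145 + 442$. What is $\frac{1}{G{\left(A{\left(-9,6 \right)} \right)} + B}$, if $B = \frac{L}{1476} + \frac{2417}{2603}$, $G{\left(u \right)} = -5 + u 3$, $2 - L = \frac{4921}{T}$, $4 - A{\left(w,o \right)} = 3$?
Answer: $- \frac{6097298436}{6537534509} \approx -0.93266$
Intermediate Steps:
$T = 1587$
$A{\left(w,o \right)} = 1$ ($A{\left(w,o \right)} = 4 - 3 = 1$)
$L = - \frac{1747}{1587}$ ($L = 2 - \frac{4921}{1587} = - \frac{1747}{1587} \approx -1.1008$)
$G{\left(u \right)} = -5 + 3 u$
$B = \frac{5657062363}{6097298436}$ ($B = - \frac{1747}{1587 \cdot 1476} + \frac{2417}{2603} = \left(- \frac{1747}{1587}\right) \frac{1}{1476} + 2417 \cdot \frac{1}{2603} = - \frac{1747}{2342412} + \frac{2417}{2603} = \frac{5657062363}{6097298436} \approx 0.9278$)
$\frac{1}{G{\left(A{\left(-9,6 \right)} \right)} + B} = \frac{1}{\left(-5 + 3 \cdot 1\right) + \frac{5657062363}{6097298436}} = \frac{1}{\left(-5 + 3\right) + \frac{5657062363}{6097298436}} = \frac{1}{-2 + \frac{5657062363}{6097298436}} = \frac{1}{- \frac{6537534509}{6097298436}} = - \frac{6097298436}{6537534509}$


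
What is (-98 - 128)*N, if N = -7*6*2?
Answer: 18984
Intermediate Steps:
N = -84 (N = -42*2 = -84)
(-98 - 128)*N = (-98 - 128)*(-84) = -226*(-84) = 18984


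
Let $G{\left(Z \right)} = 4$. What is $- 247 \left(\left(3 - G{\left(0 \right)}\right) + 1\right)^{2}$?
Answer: $0$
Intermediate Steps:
$- 247 \left(\left(3 - G{\left(0 \right)}\right) + 1\right)^{2} = - 247 \left(\left(3 - 4\right) + 1\right)^{2} = - 247 \left(-1 + 1\right)^{2} = - 247 \cdot 0^{2} = \left(-247\right) 0 = 0$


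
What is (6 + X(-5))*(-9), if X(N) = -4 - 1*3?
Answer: 9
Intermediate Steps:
X(N) = -7 (X(N) = -4 - 3 = -7)
(6 + X(-5))*(-9) = (6 - 7)*(-9) = -1*(-9) = 9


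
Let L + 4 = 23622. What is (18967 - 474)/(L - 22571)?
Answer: 18493/1047 ≈ 17.663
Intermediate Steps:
L = 23618 (L = -4 + 23622 = 23618)
(18967 - 474)/(L - 22571) = (18967 - 474)/(23618 - 22571) = 18493/1047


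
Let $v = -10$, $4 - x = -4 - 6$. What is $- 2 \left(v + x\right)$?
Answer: $-8$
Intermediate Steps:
$x = 14$ ($x = 4 - \left(-4 - 6\right) = 4 - -10 = 4 + 10 = 14$)
$- 2 \left(v + x\right) = - 2 \left(-10 + 14\right) = \left(-2\right) 4 = -8$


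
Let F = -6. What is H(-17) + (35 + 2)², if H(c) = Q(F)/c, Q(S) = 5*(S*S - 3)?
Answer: 23108/17 ≈ 1359.3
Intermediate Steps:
Q(S) = -15 + 5*S² (Q(S) = 5*(S² - 3) = 5*(-3 + S²) = -15 + 5*S²)
H(c) = 165/c (H(c) = (-15 + 5*(-6)²)/c = (-15 + 5*36)/c = (-15 + 180)/c = 165/c)
H(-17) + (35 + 2)² = 165/(-17) + (35 + 2)² = 165*(-1/17) + 37² = -165/17 + 1369 = 23108/17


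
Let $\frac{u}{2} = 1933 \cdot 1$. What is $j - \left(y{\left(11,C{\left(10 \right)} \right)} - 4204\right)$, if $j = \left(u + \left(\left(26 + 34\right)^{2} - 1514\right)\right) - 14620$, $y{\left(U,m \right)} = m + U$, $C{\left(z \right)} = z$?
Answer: $-4485$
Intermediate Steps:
$y{\left(U,m \right)} = U + m$
$u = 3866$ ($u = 2 \cdot 1933 \cdot 1 = 2 \cdot 1933 = 3866$)
$j = -8668$ ($j = \left(3866 + \left(\left(26 + 34\right)^{2} - 1514\right)\right) - 14620 = \left(3866 - \left(1514 - 60^{2}\right)\right) - 14620 = \left(3866 + \left(3600 - 1514\right)\right) - 14620 = \left(3866 + 2086\right) - 14620 = 5952 - 14620 = -8668$)
$j - \left(y{\left(11,C{\left(10 \right)} \right)} - 4204\right) = -8668 - \left(\left(11 + 10\right) - 4204\right) = -8668 - \left(21 - 4204\right) = -8668 - -4183 = -8668 + 4183 = -4485$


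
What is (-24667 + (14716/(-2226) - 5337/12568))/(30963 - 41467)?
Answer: 345144950153/146931884736 ≈ 2.3490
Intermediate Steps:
(-24667 + (14716/(-2226) - 5337/12568))/(30963 - 41467) = (-24667 + (14716*(-1/2226) - 5337*1/12568))/(-10504) = (-24667 + (-7358/1113 - 5337/12568))*(-1/10504) = (-24667 - 98415425/13988184)*(-1/10504) = -345144950153/13988184*(-1/10504) = 345144950153/146931884736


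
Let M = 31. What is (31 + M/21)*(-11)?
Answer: -7502/21 ≈ -357.24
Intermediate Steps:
(31 + M/21)*(-11) = (31 + 31/21)*(-11) = (682/21)*(-11) = -7502/21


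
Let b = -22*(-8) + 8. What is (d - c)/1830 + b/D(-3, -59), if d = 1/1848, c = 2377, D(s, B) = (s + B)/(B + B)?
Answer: 7315416299/20967408 ≈ 348.89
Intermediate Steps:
D(s, B) = (B + s)/(2*B) (D(s, B) = (B + s)/((2*B)) = (B + s)*(1/(2*B)) = (B + s)/(2*B))
d = 1/1848 ≈ 0.00054113
b = 184 (b = 176 + 8 = 184)
(d - c)/1830 + b/D(-3, -59) = (1/1848 - 1*2377)/1830 + 184/(((1/2)*(-59 - 3)/(-59))) = (1/1848 - 2377)*(1/1830) + 184/(((1/2)*(-1/59)*(-62))) = -4392695/1848*1/1830 + 184/(31/59) = -878539/676368 + 184*(59/31) = -878539/676368 + 10856/31 = 7315416299/20967408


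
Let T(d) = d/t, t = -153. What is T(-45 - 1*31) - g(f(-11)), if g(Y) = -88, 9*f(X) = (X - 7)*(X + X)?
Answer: 13540/153 ≈ 88.497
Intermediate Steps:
f(X) = 2*X*(-7 + X)/9 (f(X) = ((X - 7)*(X + X))/9 = ((-7 + X)*(2*X))/9 = (2*X*(-7 + X))/9 = 2*X*(-7 + X)/9)
T(d) = -d/153 (T(d) = d/(-153) = d*(-1/153) = -d/153)
T(-45 - 1*31) - g(f(-11)) = -(-45 - 1*31)/153 - 1*(-88) = -(-45 - 31)/153 + 88 = -1/153*(-76) + 88 = 76/153 + 88 = 13540/153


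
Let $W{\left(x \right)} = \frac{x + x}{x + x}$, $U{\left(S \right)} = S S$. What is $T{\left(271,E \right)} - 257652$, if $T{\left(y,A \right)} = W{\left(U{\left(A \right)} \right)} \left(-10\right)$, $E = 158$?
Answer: $-257662$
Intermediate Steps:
$U{\left(S \right)} = S^{2}$
$W{\left(x \right)} = 1$ ($W{\left(x \right)} = \frac{2 x}{2 x} = 2 x \frac{1}{2 x} = 1$)
$T{\left(y,A \right)} = -10$ ($T{\left(y,A \right)} = 1 \left(-10\right) = -10$)
$T{\left(271,E \right)} - 257652 = -10 - 257652 = -257662$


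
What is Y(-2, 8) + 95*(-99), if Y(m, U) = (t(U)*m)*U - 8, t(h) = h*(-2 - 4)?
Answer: -8645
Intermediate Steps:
t(h) = -6*h (t(h) = h*(-6) = -6*h)
Y(m, U) = -8 - 6*m*U² (Y(m, U) = ((-6*U)*m)*U - 8 = (-6*U*m)*U - 8 = -6*m*U² - 8 = -8 - 6*m*U²)
Y(-2, 8) + 95*(-99) = (-8 - 6*(-2)*8²) + 95*(-99) = (-8 - 6*(-2)*64) - 9405 = (-8 + 768) - 9405 = 760 - 9405 = -8645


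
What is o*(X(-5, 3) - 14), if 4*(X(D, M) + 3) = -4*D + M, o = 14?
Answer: -315/2 ≈ -157.50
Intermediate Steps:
X(D, M) = -3 - D + M/4 (X(D, M) = -3 + (-4*D + M)/4 = -3 + (M - 4*D)/4 = -3 + (-D + M/4) = -3 - D + M/4)
o*(X(-5, 3) - 14) = 14*((-3 - 1*(-5) + (¼)*3) - 14) = 14*((-3 + 5 + ¾) - 14) = 14*(11/4 - 14) = 14*(-45/4) = -315/2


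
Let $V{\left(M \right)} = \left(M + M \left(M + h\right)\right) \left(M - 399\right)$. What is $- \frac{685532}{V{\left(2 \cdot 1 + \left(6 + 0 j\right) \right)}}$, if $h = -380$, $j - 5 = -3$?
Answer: $- \frac{171383}{290122} \approx -0.59073$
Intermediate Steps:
$j = 2$ ($j = 5 - 3 = 2$)
$V{\left(M \right)} = \left(-399 + M\right) \left(M + M \left(-380 + M\right)\right)$ ($V{\left(M \right)} = \left(M + M \left(M - 380\right)\right) \left(M - 399\right) = \left(M + M \left(-380 + M\right)\right) \left(-399 + M\right) = \left(-399 + M\right) \left(M + M \left(-380 + M\right)\right)$)
$- \frac{685532}{V{\left(2 \cdot 1 + \left(6 + 0 j\right) \right)}} = - \frac{685532}{\left(2 \cdot 1 + \left(6 + 0 \cdot 2\right)\right) \left(151221 + \left(2 \cdot 1 + \left(6 + 0 \cdot 2\right)\right)^{2} - 778 \left(2 \cdot 1 + \left(6 + 0 \cdot 2\right)\right)\right)} = - \frac{685532}{\left(2 + \left(6 + 0\right)\right) \left(151221 + \left(2 + \left(6 + 0\right)\right)^{2} - 778 \left(2 + \left(6 + 0\right)\right)\right)} = - \frac{685532}{\left(2 + 6\right) \left(151221 + \left(2 + 6\right)^{2} - 778 \left(2 + 6\right)\right)} = - \frac{685532}{8 \left(151221 + 8^{2} - 6224\right)} = - \frac{685532}{8 \left(151221 + 64 - 6224\right)} = - \frac{685532}{8 \cdot 145061} = - \frac{685532}{1160488} = \left(-685532\right) \frac{1}{1160488} = - \frac{171383}{290122}$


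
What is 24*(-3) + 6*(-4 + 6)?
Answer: -60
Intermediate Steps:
24*(-3) + 6*(-4 + 6) = -72 + 6*2 = -72 + 12 = -60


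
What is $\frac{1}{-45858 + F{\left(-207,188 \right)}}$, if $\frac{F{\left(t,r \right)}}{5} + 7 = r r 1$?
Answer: $\frac{1}{130827} \approx 7.6437 \cdot 10^{-6}$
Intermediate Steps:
$F{\left(t,r \right)} = -35 + 5 r^{2}$ ($F{\left(t,r \right)} = -35 + 5 r r 1 = -35 + 5 r^{2} \cdot 1 = -35 + 5 r^{2}$)
$\frac{1}{-45858 + F{\left(-207,188 \right)}} = \frac{1}{-45858 - \left(35 - 5 \cdot 188^{2}\right)} = \frac{1}{-45858 + \left(-35 + 5 \cdot 35344\right)} = \frac{1}{-45858 + \left(-35 + 176720\right)} = \frac{1}{-45858 + 176685} = \frac{1}{130827}$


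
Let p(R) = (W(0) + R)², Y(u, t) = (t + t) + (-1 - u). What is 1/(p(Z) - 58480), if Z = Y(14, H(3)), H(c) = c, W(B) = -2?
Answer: -1/58359 ≈ -1.7135e-5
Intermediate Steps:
Y(u, t) = -1 - u + 2*t (Y(u, t) = 2*t + (-1 - u) = -1 - u + 2*t)
Z = -9 (Z = -1 - 1*14 + 2*3 = -1 - 14 + 6 = -9)
p(R) = (-2 + R)²
1/(p(Z) - 58480) = 1/((-2 - 9)² - 58480) = 1/((-11)² - 58480) = 1/(121 - 58480) = 1/(-58359) = -1/58359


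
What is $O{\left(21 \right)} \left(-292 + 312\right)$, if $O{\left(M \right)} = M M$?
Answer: $8820$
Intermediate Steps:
$O{\left(M \right)} = M^{2}$
$O{\left(21 \right)} \left(-292 + 312\right) = 21^{2} \left(-292 + 312\right) = 441 \cdot 20 = 8820$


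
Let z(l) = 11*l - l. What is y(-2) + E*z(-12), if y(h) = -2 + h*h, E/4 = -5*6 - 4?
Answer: 16322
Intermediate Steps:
E = -136 (E = 4*(-5*6 - 4) = 4*(-30 - 4) = 4*(-34) = -136)
z(l) = 10*l
y(h) = -2 + h**2
y(-2) + E*z(-12) = (-2 + (-2)**2) - 1360*(-12) = (-2 + 4) - 136*(-120) = 2 + 16320 = 16322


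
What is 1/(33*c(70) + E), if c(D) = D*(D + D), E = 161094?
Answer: 1/484494 ≈ 2.0640e-6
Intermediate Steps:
c(D) = 2*D² (c(D) = D*(2*D) = 2*D²)
1/(33*c(70) + E) = 1/(33*(2*70²) + 161094) = 1/(33*(2*4900) + 161094) = 1/(33*9800 + 161094) = 1/(323400 + 161094) = 1/484494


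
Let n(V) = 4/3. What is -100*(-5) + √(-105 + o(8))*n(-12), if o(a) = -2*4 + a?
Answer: 500 + 4*I*√105/3 ≈ 500.0 + 13.663*I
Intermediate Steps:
n(V) = 4/3 (n(V) = 4*(⅓) = 4/3)
o(a) = -8 + a
-100*(-5) + √(-105 + o(8))*n(-12) = -100*(-5) + √(-105 + (-8 + 8))*(4/3) = 500 + √(-105 + 0)*(4/3) = 500 + √(-105)*(4/3) = 500 + (I*√105)*(4/3) = 500 + 4*I*√105/3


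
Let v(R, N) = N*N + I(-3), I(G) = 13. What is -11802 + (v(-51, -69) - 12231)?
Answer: -19259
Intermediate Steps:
v(R, N) = 13 + N**2 (v(R, N) = N*N + 13 = N**2 + 13 = 13 + N**2)
-11802 + (v(-51, -69) - 12231) = -11802 + ((13 + (-69)**2) - 12231) = -11802 + ((13 + 4761) - 12231) = -11802 + (4774 - 12231) = -11802 - 7457 = -19259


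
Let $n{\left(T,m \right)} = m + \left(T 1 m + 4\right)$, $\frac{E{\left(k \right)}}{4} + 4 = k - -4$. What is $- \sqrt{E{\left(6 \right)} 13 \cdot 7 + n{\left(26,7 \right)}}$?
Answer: $- \sqrt{2377} \approx -48.755$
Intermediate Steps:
$E{\left(k \right)} = 4 k$ ($E{\left(k \right)} = -16 + 4 \left(k - -4\right) = -16 + 4 \left(k + 4\right) = -16 + 4 \left(4 + k\right) = -16 + \left(16 + 4 k\right) = 4 k$)
$n{\left(T,m \right)} = 4 + m + T m$ ($n{\left(T,m \right)} = m + \left(T m + 4\right) = m + \left(4 + T m\right) = 4 + m + T m$)
$- \sqrt{E{\left(6 \right)} 13 \cdot 7 + n{\left(26,7 \right)}} = - \sqrt{4 \cdot 6 \cdot 13 \cdot 7 + \left(4 + 7 + 26 \cdot 7\right)} = - \sqrt{24 \cdot 13 \cdot 7 + \left(4 + 7 + 182\right)} = - \sqrt{312 \cdot 7 + 193} = - \sqrt{2184 + 193} = - \sqrt{2377}$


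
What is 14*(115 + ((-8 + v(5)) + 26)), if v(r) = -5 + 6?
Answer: 1876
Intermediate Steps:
v(r) = 1
14*(115 + ((-8 + v(5)) + 26)) = 14*(115 + ((-8 + 1) + 26)) = 14*(115 + (-7 + 26)) = 14*(115 + 19) = 14*134 = 1876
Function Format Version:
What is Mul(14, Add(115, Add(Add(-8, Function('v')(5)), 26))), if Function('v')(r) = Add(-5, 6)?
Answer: 1876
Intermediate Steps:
Function('v')(r) = 1
Mul(14, Add(115, Add(Add(-8, Function('v')(5)), 26))) = Mul(14, Add(115, Add(Add(-8, 1), 26))) = Mul(14, Add(115, Add(-7, 26))) = Mul(14, Add(115, 19)) = Mul(14, 134) = 1876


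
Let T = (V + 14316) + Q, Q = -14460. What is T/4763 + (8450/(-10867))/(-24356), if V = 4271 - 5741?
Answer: -213573934489/630327446738 ≈ -0.33883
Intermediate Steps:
V = -1470
T = -1614 (T = (-1470 + 14316) - 14460 = 12846 - 14460 = -1614)
T/4763 + (8450/(-10867))/(-24356) = -1614/4763 + (8450/(-10867))/(-24356) = -1614*1/4763 + (8450*(-1/10867))*(-1/24356) = -1614/4763 - 8450/10867*(-1/24356) = -1614/4763 + 4225/132338326 = -213573934489/630327446738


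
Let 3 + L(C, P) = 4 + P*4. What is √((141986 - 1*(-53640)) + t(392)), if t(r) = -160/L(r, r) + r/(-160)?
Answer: √48157817503155/15690 ≈ 442.29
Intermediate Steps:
L(C, P) = 1 + 4*P (L(C, P) = -3 + (4 + P*4) = -3 + (4 + 4*P) = 1 + 4*P)
t(r) = -160/(1 + 4*r) - r/160 (t(r) = -160/(1 + 4*r) + r/(-160) = -160/(1 + 4*r) + r*(-1/160) = -160/(1 + 4*r) - r/160)
√((141986 - 1*(-53640)) + t(392)) = √((141986 - 1*(-53640)) + (-25600 - 1*392*(1 + 4*392))/(160*(1 + 4*392))) = √((141986 + 53640) + (-25600 - 1*392*(1 + 1568))/(160*(1 + 1568))) = √(195626 + (1/160)*(-25600 - 1*392*1569)/1569) = √(195626 + (1/160)*(1/1569)*(-25600 - 615048)) = √(195626 + (1/160)*(1/1569)*(-640648)) = √(195626 - 80081/31380) = √(6138663799/31380) = √48157817503155/15690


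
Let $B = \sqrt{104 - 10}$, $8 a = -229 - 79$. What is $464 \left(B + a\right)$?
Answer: $-17864 + 464 \sqrt{94} \approx -13365.0$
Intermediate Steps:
$a = - \frac{77}{2}$ ($a = \frac{-229 - 79}{8} = \frac{1}{8} \left(-308\right) = - \frac{77}{2} \approx -38.5$)
$B = \sqrt{94} \approx 9.6954$
$464 \left(B + a\right) = 464 \left(\sqrt{94} - \frac{77}{2}\right) = 464 \left(- \frac{77}{2} + \sqrt{94}\right) = -17864 + 464 \sqrt{94}$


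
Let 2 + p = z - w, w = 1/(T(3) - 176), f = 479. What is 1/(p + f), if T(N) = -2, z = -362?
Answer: 178/20471 ≈ 0.0086952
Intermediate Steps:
w = -1/178 (w = 1/(-2 - 176) = 1/(-178) = -1/178 ≈ -0.0056180)
p = -64791/178 (p = -2 + (-362 - 1*(-1/178)) = -2 + (-362 + 1/178) = -2 - 64435/178 = -64791/178 ≈ -363.99)
1/(p + f) = 1/(-64791/178 + 479) = 1/(20471/178) = 178/20471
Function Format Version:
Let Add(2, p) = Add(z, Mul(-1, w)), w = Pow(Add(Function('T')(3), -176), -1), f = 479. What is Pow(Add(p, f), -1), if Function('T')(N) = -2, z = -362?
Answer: Rational(178, 20471) ≈ 0.0086952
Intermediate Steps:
w = Rational(-1, 178) (w = Pow(Add(-2, -176), -1) = Pow(-178, -1) = Rational(-1, 178) ≈ -0.0056180)
p = Rational(-64791, 178) (p = Add(-2, Add(-362, Mul(-1, Rational(-1, 178)))) = Add(-2, Add(-362, Rational(1, 178))) = Add(-2, Rational(-64435, 178)) = Rational(-64791, 178) ≈ -363.99)
Pow(Add(p, f), -1) = Pow(Add(Rational(-64791, 178), 479), -1) = Pow(Rational(20471, 178), -1) = Rational(178, 20471)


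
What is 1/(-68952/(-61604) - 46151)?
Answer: -15401/710754313 ≈ -2.1669e-5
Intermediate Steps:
1/(-68952/(-61604) - 46151) = 1/(-68952*(-1/61604) - 46151) = 1/(17238/15401 - 46151) = 1/(-710754313/15401) = -15401/710754313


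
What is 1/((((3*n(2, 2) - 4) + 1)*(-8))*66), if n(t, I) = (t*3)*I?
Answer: -1/17424 ≈ -5.7392e-5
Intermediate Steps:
n(t, I) = 3*I*t (n(t, I) = (3*t)*I = 3*I*t)
1/((((3*n(2, 2) - 4) + 1)*(-8))*66) = 1/((((3*(3*2*2) - 4) + 1)*(-8))*66) = 1/((((3*12 - 4) + 1)*(-8))*66) = 1/((((36 - 4) + 1)*(-8))*66) = 1/(((32 + 1)*(-8))*66) = 1/((33*(-8))*66) = 1/(-264*66) = 1/(-17424) = -1/17424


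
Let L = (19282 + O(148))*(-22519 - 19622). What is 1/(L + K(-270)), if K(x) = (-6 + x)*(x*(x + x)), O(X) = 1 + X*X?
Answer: -1/1775902167 ≈ -5.6309e-10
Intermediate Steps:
O(X) = 1 + X**2
K(x) = 2*x**2*(-6 + x) (K(x) = (-6 + x)*(x*(2*x)) = (-6 + x)*(2*x**2) = 2*x**2*(-6 + x))
L = -1735661367 (L = (19282 + (1 + 148**2))*(-22519 - 19622) = (19282 + (1 + 21904))*(-42141) = (19282 + 21905)*(-42141) = 41187*(-42141) = -1735661367)
1/(L + K(-270)) = 1/(-1735661367 + 2*(-270)**2*(-6 - 270)) = 1/(-1735661367 + 2*72900*(-276)) = 1/(-1735661367 - 40240800) = 1/(-1775902167) = -1/1775902167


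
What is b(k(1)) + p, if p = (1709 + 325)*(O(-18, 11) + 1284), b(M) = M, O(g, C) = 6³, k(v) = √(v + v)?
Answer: 3051000 + √2 ≈ 3.0510e+6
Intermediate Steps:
k(v) = √2*√v (k(v) = √(2*v) = √2*√v)
O(g, C) = 216
p = 3051000 (p = (1709 + 325)*(216 + 1284) = 2034*1500 = 3051000)
b(k(1)) + p = √2*√1 + 3051000 = √2*1 + 3051000 = √2 + 3051000 = 3051000 + √2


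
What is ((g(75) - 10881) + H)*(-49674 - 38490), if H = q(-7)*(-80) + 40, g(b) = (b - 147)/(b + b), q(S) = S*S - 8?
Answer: 31125154068/25 ≈ 1.2450e+9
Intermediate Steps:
q(S) = -8 + S² (q(S) = S² - 8 = -8 + S²)
g(b) = (-147 + b)/(2*b) (g(b) = (-147 + b)/((2*b)) = (-147 + b)*(1/(2*b)) = (-147 + b)/(2*b))
H = -3240 (H = (-8 + (-7)²)*(-80) + 40 = (-8 + 49)*(-80) + 40 = 41*(-80) + 40 = -3280 + 40 = -3240)
((g(75) - 10881) + H)*(-49674 - 38490) = (((½)*(-147 + 75)/75 - 10881) - 3240)*(-49674 - 38490) = (((½)*(1/75)*(-72) - 10881) - 3240)*(-88164) = ((-12/25 - 10881) - 3240)*(-88164) = (-272037/25 - 3240)*(-88164) = -353037/25*(-88164) = 31125154068/25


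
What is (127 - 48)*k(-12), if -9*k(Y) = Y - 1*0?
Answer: 316/3 ≈ 105.33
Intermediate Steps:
k(Y) = -Y/9 (k(Y) = -(Y - 1*0)/9 = -(Y + 0)/9 = -Y/9)
(127 - 48)*k(-12) = (127 - 48)*(-⅑*(-12)) = 79*(4/3) = 316/3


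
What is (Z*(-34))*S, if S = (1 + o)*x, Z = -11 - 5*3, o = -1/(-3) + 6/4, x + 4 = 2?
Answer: -15028/3 ≈ -5009.3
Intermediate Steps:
x = -2 (x = -4 + 2 = -2)
o = 11/6 (o = -1*(-⅓) + 6*(¼) = ⅓ + 3/2 = 11/6 ≈ 1.8333)
Z = -26 (Z = -11 - 15 = -26)
S = -17/3 (S = (1 + 11/6)*(-2) = (17/6)*(-2) = -17/3 ≈ -5.6667)
(Z*(-34))*S = -26*(-34)*(-17/3) = 884*(-17/3) = -15028/3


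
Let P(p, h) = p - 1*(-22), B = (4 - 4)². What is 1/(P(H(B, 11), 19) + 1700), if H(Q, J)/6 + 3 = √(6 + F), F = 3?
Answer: 1/1722 ≈ 0.00058072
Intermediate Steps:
B = 0 (B = 0² = 0)
H(Q, J) = 0 (H(Q, J) = -18 + 6*√(6 + 3) = -18 + 6*√9 = -18 + 6*3 = -18 + 18 = 0)
P(p, h) = 22 + p (P(p, h) = p + 22 = 22 + p)
1/(P(H(B, 11), 19) + 1700) = 1/((22 + 0) + 1700) = 1/(22 + 1700) = 1/1722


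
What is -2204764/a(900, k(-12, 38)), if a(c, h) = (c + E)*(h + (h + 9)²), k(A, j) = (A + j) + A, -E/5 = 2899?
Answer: 2204764/7382085 ≈ 0.29866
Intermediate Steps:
E = -14495 (E = -5*2899 = -14495)
k(A, j) = j + 2*A
a(c, h) = (-14495 + c)*(h + (9 + h)²) (a(c, h) = (c - 14495)*(h + (h + 9)²) = (-14495 + c)*(h + (9 + h)²))
-2204764/a(900, k(-12, 38)) = -2204764/(-14495*(38 + 2*(-12)) - 14495*(9 + (38 + 2*(-12)))² + 900*(38 + 2*(-12)) + 900*(9 + (38 + 2*(-12)))²) = -2204764/(-14495*(38 - 24) - 14495*(9 + (38 - 24))² + 900*(38 - 24) + 900*(9 + (38 - 24))²) = -2204764/(-14495*14 - 14495*(9 + 14)² + 900*14 + 900*(9 + 14)²) = -2204764/(-202930 - 14495*23² + 12600 + 900*23²) = -2204764/(-202930 - 14495*529 + 12600 + 900*529) = -2204764/(-202930 - 7667855 + 12600 + 476100) = -2204764/(-7382085) = -2204764*(-1/7382085) = 2204764/7382085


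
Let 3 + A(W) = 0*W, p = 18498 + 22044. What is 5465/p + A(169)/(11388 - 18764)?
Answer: 20215733/149518896 ≈ 0.13521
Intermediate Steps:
p = 40542
A(W) = -3 (A(W) = -3 + 0*W = -3 + 0 = -3)
5465/p + A(169)/(11388 - 18764) = 5465/40542 - 3/(11388 - 18764) = 5465*(1/40542) - 3/(-7376) = 5465/40542 - 3*(-1/7376) = 5465/40542 + 3/7376 = 20215733/149518896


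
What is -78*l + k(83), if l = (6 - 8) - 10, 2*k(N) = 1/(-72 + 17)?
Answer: 102959/110 ≈ 935.99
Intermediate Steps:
k(N) = -1/110 (k(N) = 1/(2*(-72 + 17)) = (½)/(-55) = (½)*(-1/55) = -1/110)
l = -12 (l = -2 - 10 = -12)
-78*l + k(83) = -78*(-12) - 1/110 = 936 - 1/110 = 102959/110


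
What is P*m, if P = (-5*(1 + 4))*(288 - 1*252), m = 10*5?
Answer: -45000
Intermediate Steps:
m = 50
P = -900 (P = (-5*5)*(288 - 252) = -25*36 = -900)
P*m = -900*50 = -45000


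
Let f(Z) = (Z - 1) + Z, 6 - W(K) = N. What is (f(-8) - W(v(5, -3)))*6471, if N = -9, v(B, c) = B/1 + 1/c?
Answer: -207072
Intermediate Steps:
v(B, c) = B + 1/c (v(B, c) = B*1 + 1/c = B + 1/c)
W(K) = 15 (W(K) = 6 - 1*(-9) = 6 + 9 = 15)
f(Z) = -1 + 2*Z (f(Z) = (-1 + Z) + Z = -1 + 2*Z)
(f(-8) - W(v(5, -3)))*6471 = ((-1 + 2*(-8)) - 1*15)*6471 = ((-1 - 16) - 15)*6471 = (-17 - 15)*6471 = -32*6471 = -207072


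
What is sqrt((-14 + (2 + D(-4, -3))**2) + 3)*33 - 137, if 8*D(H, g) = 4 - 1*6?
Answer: -137 + 33*I*sqrt(127)/4 ≈ -137.0 + 92.973*I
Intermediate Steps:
D(H, g) = -1/4 (D(H, g) = (4 - 1*6)/8 = (4 - 6)/8 = (1/8)*(-2) = -1/4)
sqrt((-14 + (2 + D(-4, -3))**2) + 3)*33 - 137 = sqrt((-14 + (2 - 1/4)**2) + 3)*33 - 137 = sqrt((-14 + (7/4)**2) + 3)*33 - 137 = sqrt((-14 + 49/16) + 3)*33 - 137 = sqrt(-175/16 + 3)*33 - 137 = sqrt(-127/16)*33 - 137 = (I*sqrt(127)/4)*33 - 137 = 33*I*sqrt(127)/4 - 137 = -137 + 33*I*sqrt(127)/4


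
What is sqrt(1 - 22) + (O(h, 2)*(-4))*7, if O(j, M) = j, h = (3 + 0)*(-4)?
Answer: 336 + I*sqrt(21) ≈ 336.0 + 4.5826*I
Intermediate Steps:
h = -12 (h = 3*(-4) = -12)
sqrt(1 - 22) + (O(h, 2)*(-4))*7 = sqrt(1 - 22) - 12*(-4)*7 = sqrt(-21) + 48*7 = I*sqrt(21) + 336 = 336 + I*sqrt(21)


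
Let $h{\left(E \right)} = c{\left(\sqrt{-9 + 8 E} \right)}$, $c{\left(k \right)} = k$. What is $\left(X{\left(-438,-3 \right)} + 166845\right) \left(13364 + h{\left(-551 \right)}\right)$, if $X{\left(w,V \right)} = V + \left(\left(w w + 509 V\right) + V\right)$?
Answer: $4773032784 + 357156 i \sqrt{4417} \approx 4.773 \cdot 10^{9} + 2.3737 \cdot 10^{7} i$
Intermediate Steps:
$h{\left(E \right)} = \sqrt{-9 + 8 E}$
$X{\left(w,V \right)} = w^{2} + 511 V$ ($X{\left(w,V \right)} = V + \left(\left(w^{2} + 509 V\right) + V\right) = V + \left(w^{2} + 510 V\right) = w^{2} + 511 V$)
$\left(X{\left(-438,-3 \right)} + 166845\right) \left(13364 + h{\left(-551 \right)}\right) = \left(\left(\left(-438\right)^{2} + 511 \left(-3\right)\right) + 166845\right) \left(13364 + \sqrt{-9 + 8 \left(-551\right)}\right) = \left(\left(191844 - 1533\right) + 166845\right) \left(13364 + \sqrt{-9 - 4408}\right) = \left(190311 + 166845\right) \left(13364 + \sqrt{-4417}\right) = 357156 \left(13364 + i \sqrt{4417}\right) = 4773032784 + 357156 i \sqrt{4417}$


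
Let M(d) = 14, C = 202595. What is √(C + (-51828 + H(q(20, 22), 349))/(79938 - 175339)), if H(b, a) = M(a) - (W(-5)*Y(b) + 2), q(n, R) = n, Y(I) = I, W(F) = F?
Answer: √1843893099286711/95401 ≈ 450.11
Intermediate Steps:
H(b, a) = 12 + 5*b (H(b, a) = 14 - (-5*b + 2) = 14 - (2 - 5*b) = 14 + (-2 + 5*b) = 12 + 5*b)
√(C + (-51828 + H(q(20, 22), 349))/(79938 - 175339)) = √(202595 + (-51828 + (12 + 5*20))/(79938 - 175339)) = √(202595 + (-51828 + (12 + 100))/(-95401)) = √(202595 + (-51828 + 112)*(-1/95401)) = √(202595 - 51716*(-1/95401)) = √(202595 + 51716/95401) = √(19327817311/95401) = √1843893099286711/95401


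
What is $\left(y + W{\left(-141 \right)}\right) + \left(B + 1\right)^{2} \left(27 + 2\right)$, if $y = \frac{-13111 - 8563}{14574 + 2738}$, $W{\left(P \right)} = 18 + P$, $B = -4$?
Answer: $\frac{1183691}{8656} \approx 136.75$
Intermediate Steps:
$y = - \frac{10837}{8656}$ ($y = - \frac{21674}{17312} = \left(-21674\right) \frac{1}{17312} = - \frac{10837}{8656} \approx -1.252$)
$\left(y + W{\left(-141 \right)}\right) + \left(B + 1\right)^{2} \left(27 + 2\right) = \left(- \frac{10837}{8656} + \left(18 - 141\right)\right) + \left(-4 + 1\right)^{2} \left(27 + 2\right) = \left(- \frac{10837}{8656} - 123\right) + \left(-3\right)^{2} \cdot 29 = - \frac{1075525}{8656} + 9 \cdot 29 = - \frac{1075525}{8656} + 261 = \frac{1183691}{8656}$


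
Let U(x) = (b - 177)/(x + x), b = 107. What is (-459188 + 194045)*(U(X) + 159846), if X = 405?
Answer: -1144314676739/27 ≈ -4.2382e+10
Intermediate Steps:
U(x) = -35/x (U(x) = (107 - 177)/(x + x) = -70*1/(2*x) = -35/x)
(-459188 + 194045)*(U(X) + 159846) = (-459188 + 194045)*(-35/405 + 159846) = -265143*(-35*1/405 + 159846) = -265143*(-7/81 + 159846) = -265143*12947519/81 = -1144314676739/27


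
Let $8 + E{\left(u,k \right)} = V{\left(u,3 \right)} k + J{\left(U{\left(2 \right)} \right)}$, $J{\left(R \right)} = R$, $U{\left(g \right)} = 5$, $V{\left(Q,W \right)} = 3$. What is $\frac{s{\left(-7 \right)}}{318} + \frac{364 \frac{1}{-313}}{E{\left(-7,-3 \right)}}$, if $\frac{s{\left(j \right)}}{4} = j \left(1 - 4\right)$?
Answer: $\frac{17969}{49767} \approx 0.36106$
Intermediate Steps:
$s{\left(j \right)} = - 12 j$ ($s{\left(j \right)} = 4 j \left(1 - 4\right) = 4 j \left(-3\right) = 4 \left(- 3 j\right) = - 12 j$)
$E{\left(u,k \right)} = -3 + 3 k$ ($E{\left(u,k \right)} = -8 + \left(3 k + 5\right) = -8 + \left(5 + 3 k\right) = -3 + 3 k$)
$\frac{s{\left(-7 \right)}}{318} + \frac{364 \frac{1}{-313}}{E{\left(-7,-3 \right)}} = \frac{\left(-12\right) \left(-7\right)}{318} + \frac{364 \frac{1}{-313}}{-3 + 3 \left(-3\right)} = 84 \cdot \frac{1}{318} + \frac{364 \left(- \frac{1}{313}\right)}{-3 - 9} = \frac{14}{53} - \frac{364}{313 \left(-12\right)} = \frac{14}{53} - - \frac{91}{939} = \frac{14}{53} + \frac{91}{939} = \frac{17969}{49767}$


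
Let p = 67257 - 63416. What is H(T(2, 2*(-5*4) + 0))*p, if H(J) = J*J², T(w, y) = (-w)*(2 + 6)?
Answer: -15732736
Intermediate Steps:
T(w, y) = -8*w (T(w, y) = -w*8 = -8*w)
H(J) = J³
p = 3841
H(T(2, 2*(-5*4) + 0))*p = (-8*2)³*3841 = (-16)³*3841 = -4096*3841 = -15732736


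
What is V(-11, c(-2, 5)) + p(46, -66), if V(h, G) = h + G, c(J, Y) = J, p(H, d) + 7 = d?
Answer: -86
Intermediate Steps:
p(H, d) = -7 + d
V(h, G) = G + h
V(-11, c(-2, 5)) + p(46, -66) = (-2 - 11) + (-7 - 66) = -13 - 73 = -86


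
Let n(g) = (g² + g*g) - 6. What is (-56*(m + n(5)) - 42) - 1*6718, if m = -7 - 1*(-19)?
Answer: -9896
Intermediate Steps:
n(g) = -6 + 2*g² (n(g) = (g² + g²) - 6 = 2*g² - 6 = -6 + 2*g²)
m = 12 (m = -7 + 19 = 12)
(-56*(m + n(5)) - 42) - 1*6718 = (-56*(12 + (-6 + 2*5²)) - 42) - 1*6718 = (-56*(12 + (-6 + 2*25)) - 42) - 6718 = (-56*(12 + (-6 + 50)) - 42) - 6718 = (-56*(12 + 44) - 42) - 6718 = (-56*56 - 42) - 6718 = (-3136 - 42) - 6718 = -3178 - 6718 = -9896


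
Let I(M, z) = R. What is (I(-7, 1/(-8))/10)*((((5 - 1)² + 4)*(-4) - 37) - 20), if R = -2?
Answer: 137/5 ≈ 27.400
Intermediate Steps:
I(M, z) = -2
(I(-7, 1/(-8))/10)*((((5 - 1)² + 4)*(-4) - 37) - 20) = (-2/10)*((((5 - 1)² + 4)*(-4) - 37) - 20) = (-2*⅒)*(((4² + 4)*(-4) - 37) - 20) = -(((16 + 4)*(-4) - 37) - 20)/5 = -((20*(-4) - 37) - 20)/5 = -((-80 - 37) - 20)/5 = -(-117 - 20)/5 = -⅕*(-137) = 137/5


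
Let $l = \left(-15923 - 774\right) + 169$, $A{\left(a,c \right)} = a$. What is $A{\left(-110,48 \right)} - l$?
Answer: $16418$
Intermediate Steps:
$l = -16528$ ($l = -16697 + 169 = -16528$)
$A{\left(-110,48 \right)} - l = -110 - -16528 = -110 + 16528 = 16418$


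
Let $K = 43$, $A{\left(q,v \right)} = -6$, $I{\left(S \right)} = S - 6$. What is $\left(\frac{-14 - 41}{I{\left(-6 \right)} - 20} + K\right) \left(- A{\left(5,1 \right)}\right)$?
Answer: $\frac{4293}{16} \approx 268.31$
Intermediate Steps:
$I{\left(S \right)} = -6 + S$
$\left(\frac{-14 - 41}{I{\left(-6 \right)} - 20} + K\right) \left(- A{\left(5,1 \right)}\right) = \left(\frac{-14 - 41}{\left(-6 - 6\right) - 20} + 43\right) \left(\left(-1\right) \left(-6\right)\right) = \left(- \frac{55}{-12 - 20} + 43\right) 6 = \left(- \frac{55}{-32} + 43\right) 6 = \left(\left(-55\right) \left(- \frac{1}{32}\right) + 43\right) 6 = \left(\frac{55}{32} + 43\right) 6 = \frac{1431}{32} \cdot 6 = \frac{4293}{16}$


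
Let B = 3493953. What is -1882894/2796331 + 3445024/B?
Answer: 3054684266962/9770249086443 ≈ 0.31265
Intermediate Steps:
-1882894/2796331 + 3445024/B = -1882894/2796331 + 3445024/3493953 = 3054684266962/9770249086443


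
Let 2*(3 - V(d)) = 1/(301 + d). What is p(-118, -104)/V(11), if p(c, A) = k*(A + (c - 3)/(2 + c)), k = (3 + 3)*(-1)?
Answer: 11178648/54259 ≈ 206.02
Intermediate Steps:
k = -6 (k = 6*(-1) = -6)
V(d) = 3 - 1/(2*(301 + d))
p(c, A) = -6*A - 6*(-3 + c)/(2 + c) (p(c, A) = -6*(A + (c - 3)/(2 + c)) = -6*(A + (-3 + c)/(2 + c)) = -6*A - 6*(-3 + c)/(2 + c))
p(-118, -104)/V(11) = (6*(3 - 1*(-118) - 2*(-104) - 1*(-104)*(-118))/(2 - 118))/(((1805 + 6*11)/(2*(301 + 11)))) = (6*(3 + 118 + 208 - 12272)/(-116))/(((½)*(1805 + 66)/312)) = (6*(-1/116)*(-11943))/(((½)*(1/312)*1871)) = 35829/(58*(1871/624)) = (35829/58)*(624/1871) = 11178648/54259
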